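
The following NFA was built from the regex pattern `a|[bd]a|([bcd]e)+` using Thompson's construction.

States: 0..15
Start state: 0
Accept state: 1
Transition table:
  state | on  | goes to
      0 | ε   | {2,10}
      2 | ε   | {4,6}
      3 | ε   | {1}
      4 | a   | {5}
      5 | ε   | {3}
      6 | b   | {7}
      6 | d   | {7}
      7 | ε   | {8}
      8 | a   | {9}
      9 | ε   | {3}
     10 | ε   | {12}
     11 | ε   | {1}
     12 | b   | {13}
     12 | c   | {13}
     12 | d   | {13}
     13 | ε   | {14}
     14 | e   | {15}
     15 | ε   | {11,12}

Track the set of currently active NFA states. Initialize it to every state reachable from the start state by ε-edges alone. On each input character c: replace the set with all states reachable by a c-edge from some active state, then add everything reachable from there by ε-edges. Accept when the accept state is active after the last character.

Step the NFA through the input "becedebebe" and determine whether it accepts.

Answer: ACCEPT

Steps:
initial (ε-close {0}): {0,2,4,6,10,12}
'b' @ 1: {7,8,13,14}
'e' @ 2: {1,11,12,15}  (accept∈set)
'c' @ 3: {13,14}
'e' @ 4: {1,11,12,15}  (accept∈set)
'd' @ 5: {13,14}
'e' @ 6: {1,11,12,15}  (accept∈set)
'b' @ 7: {13,14}
'e' @ 8: {1,11,12,15}  (accept∈set)
'b' @ 9: {13,14}
'e' @ 10: {1,11,12,15}  (accept∈set)
after full input: {1,11,12,15}  (accept=1 in)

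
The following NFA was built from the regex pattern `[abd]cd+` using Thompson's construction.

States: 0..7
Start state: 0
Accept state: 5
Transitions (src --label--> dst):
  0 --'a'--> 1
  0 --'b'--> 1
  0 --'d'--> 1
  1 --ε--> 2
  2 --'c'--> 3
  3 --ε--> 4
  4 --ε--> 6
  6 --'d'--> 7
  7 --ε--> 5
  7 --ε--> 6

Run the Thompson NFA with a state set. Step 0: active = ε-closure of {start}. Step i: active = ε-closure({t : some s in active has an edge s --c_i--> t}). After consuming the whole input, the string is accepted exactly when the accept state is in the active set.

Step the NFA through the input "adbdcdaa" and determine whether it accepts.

Answer: REJECT

Steps:
S₀ = ε-closure({0}) = {0}
'a' @ 1: {1,2}
'd' @ 2: {}  — dead — no transitions
rest 'bdcdaa' ignored (set empty)
after full input: {}  (accept=5 not in)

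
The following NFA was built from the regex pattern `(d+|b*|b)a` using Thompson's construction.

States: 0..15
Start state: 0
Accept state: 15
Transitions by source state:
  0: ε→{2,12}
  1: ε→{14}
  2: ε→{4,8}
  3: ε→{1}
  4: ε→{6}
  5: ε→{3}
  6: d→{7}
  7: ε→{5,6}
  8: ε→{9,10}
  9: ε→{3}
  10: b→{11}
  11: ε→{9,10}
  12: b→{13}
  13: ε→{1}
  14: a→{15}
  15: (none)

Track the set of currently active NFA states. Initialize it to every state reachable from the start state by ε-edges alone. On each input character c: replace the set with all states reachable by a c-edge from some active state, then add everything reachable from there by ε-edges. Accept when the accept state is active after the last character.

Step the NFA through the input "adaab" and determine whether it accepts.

S₀ = ε-closure({0}) = {0,1,2,3,4,6,8,9,10,12,14}
'a' @ 1: {15}  (accept∈set)
'd' @ 2: {}  — dead — no transitions
rest 'aab' ignored (set empty)
after full input: {}  (accept=15 not in)

Answer: REJECT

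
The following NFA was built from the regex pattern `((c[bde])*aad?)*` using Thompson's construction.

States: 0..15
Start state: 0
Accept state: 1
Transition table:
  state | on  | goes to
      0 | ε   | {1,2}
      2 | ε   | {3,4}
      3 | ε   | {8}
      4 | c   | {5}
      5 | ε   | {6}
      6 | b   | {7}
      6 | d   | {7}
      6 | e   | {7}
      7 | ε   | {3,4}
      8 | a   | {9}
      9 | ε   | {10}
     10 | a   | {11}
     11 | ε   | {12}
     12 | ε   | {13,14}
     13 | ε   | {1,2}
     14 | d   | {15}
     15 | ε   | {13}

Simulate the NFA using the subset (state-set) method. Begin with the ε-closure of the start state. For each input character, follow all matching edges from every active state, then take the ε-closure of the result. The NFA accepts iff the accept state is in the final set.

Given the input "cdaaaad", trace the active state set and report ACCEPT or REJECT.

Answer: ACCEPT

Trace:
initial (ε-close {0}): {0,1,2,3,4,8}
'c' @ 1: {5,6}
'd' @ 2: {3,4,7,8}
'a' @ 3: {9,10}
'a' @ 4: {1,2,3,4,8,11,12,13,14}  [accepting]
'a' @ 5: {9,10}
'a' @ 6: {1,2,3,4,8,11,12,13,14}  [accepting]
'd' @ 7: {1,2,3,4,8,13,15}  [accepting]
final: {1,2,3,4,8,13,15}; accept 1 in set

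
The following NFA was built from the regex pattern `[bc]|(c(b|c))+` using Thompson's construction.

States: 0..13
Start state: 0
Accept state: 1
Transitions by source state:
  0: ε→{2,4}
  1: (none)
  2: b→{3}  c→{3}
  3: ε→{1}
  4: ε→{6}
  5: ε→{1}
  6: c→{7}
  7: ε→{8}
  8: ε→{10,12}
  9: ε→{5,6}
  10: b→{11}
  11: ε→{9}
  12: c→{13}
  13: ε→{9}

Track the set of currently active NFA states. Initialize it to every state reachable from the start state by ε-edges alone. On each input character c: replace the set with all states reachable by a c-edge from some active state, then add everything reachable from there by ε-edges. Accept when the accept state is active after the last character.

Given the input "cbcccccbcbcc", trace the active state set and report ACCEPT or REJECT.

start: ε-closure({0}) = {0,2,4,6}
'c' @ 1: {1,3,7,8,10,12}  (accept∈set)
'b' @ 2: {1,5,6,9,11}  (accept∈set)
'c' @ 3: {7,8,10,12}
'c' @ 4: {1,5,6,9,13}  (accept∈set)
'c' @ 5: {7,8,10,12}
'c' @ 6: {1,5,6,9,13}  (accept∈set)
'c' @ 7: {7,8,10,12}
'b' @ 8: {1,5,6,9,11}  (accept∈set)
'c' @ 9: {7,8,10,12}
'b' @ 10: {1,5,6,9,11}  (accept∈set)
'c' @ 11: {7,8,10,12}
'c' @ 12: {1,5,6,9,13}  (accept∈set)
after full input: {1,5,6,9,13}  (accept=1 in)

Answer: ACCEPT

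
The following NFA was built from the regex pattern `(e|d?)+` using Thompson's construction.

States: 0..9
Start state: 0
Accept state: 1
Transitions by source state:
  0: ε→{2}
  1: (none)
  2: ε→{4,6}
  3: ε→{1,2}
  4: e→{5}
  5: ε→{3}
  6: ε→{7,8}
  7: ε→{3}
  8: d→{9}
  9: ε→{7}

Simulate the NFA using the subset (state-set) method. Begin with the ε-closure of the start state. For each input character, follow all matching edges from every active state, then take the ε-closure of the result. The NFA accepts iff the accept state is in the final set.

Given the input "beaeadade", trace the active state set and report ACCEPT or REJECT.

Answer: REJECT

Steps:
start: ε-closure({0}) = {0,1,2,3,4,6,7,8}
'b' @ 1: {}  — state set empty
rest 'eaeadade' ignored (set empty)
end set {} — state 1 not in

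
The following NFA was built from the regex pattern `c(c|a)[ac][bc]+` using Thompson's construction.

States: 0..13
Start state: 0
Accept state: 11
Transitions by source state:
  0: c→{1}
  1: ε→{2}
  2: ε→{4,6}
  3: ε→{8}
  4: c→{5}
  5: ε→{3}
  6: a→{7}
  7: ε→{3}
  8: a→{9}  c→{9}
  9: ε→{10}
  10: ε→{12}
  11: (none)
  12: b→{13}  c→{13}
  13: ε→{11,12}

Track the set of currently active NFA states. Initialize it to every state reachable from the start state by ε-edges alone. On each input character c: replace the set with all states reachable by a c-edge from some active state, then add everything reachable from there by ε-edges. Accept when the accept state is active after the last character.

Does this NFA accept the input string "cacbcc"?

initial (ε-close {0}): {0}
'c' @ 1: {1,2,4,6}
'a' @ 2: {3,7,8}
'c' @ 3: {9,10,12}
'b' @ 4: {11,12,13}  (accept∈set)
'c' @ 5: {11,12,13}  (accept∈set)
'c' @ 6: {11,12,13}  (accept∈set)
final: {11,12,13}; accept 11 in set

Answer: ACCEPT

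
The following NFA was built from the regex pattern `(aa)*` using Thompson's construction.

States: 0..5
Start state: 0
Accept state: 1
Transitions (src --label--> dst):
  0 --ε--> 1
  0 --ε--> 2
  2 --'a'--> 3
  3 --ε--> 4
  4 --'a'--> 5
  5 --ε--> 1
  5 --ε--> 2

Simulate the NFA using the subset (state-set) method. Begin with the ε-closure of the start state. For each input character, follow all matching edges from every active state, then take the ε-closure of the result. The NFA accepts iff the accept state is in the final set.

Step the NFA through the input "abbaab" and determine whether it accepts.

Answer: REJECT

Derivation:
initial (ε-close {0}): {0,1,2}
'a' @ 1: {3,4}
'b' @ 2: {}  — no active states
rest 'baab' ignored (set empty)
end set {} — state 1 not in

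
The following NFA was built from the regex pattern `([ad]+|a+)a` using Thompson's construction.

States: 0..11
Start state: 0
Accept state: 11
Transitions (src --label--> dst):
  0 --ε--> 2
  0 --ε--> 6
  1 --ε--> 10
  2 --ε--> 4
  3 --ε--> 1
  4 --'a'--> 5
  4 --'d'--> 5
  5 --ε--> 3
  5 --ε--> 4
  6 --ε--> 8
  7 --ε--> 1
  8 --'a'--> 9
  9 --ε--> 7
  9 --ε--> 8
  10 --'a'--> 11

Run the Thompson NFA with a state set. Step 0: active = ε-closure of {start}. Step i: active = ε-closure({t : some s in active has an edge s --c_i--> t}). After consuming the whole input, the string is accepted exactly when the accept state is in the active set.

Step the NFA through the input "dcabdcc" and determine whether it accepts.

Answer: REJECT

Steps:
S₀ = ε-closure({0}) = {0,2,4,6,8}
'd' @ 1: {1,3,4,5,10}
'c' @ 2: {}  — state set empty
rest 'abdcc' ignored (set empty)
end set {} — state 11 not in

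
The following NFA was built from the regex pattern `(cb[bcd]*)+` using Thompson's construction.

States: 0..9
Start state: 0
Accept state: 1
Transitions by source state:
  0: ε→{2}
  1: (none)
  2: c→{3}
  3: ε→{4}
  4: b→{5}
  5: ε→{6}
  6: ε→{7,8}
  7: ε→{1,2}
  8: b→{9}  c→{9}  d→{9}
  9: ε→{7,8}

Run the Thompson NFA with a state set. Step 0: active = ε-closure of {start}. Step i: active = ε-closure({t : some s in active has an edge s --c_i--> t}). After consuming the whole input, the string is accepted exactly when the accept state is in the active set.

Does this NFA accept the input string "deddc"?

Answer: REJECT

Trace:
initial (ε-close {0}): {0,2}
'd' @ 1: {}  — dead — no transitions
rest 'eddc' ignored (set empty)
after full input: {}  (accept=1 not in)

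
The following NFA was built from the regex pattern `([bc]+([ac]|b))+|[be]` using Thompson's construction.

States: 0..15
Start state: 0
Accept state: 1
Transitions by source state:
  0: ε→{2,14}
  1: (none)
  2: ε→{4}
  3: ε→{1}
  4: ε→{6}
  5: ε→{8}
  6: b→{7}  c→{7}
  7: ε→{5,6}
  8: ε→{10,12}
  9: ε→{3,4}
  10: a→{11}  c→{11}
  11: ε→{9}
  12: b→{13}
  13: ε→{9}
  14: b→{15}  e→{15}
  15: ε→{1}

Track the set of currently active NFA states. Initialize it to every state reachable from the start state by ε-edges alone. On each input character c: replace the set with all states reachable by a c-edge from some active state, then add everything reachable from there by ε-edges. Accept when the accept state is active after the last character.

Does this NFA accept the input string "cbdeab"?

Answer: REJECT

Steps:
S₀ = ε-closure({0}) = {0,2,4,6,14}
'c' @ 1: {5,6,7,8,10,12}
'b' @ 2: {1,3,4,5,6,7,8,9,10,12,13}  (accept∈set)
'd' @ 3: {}  — dead — no transitions
rest 'eab' ignored (set empty)
after full input: {}  (accept=1 not in)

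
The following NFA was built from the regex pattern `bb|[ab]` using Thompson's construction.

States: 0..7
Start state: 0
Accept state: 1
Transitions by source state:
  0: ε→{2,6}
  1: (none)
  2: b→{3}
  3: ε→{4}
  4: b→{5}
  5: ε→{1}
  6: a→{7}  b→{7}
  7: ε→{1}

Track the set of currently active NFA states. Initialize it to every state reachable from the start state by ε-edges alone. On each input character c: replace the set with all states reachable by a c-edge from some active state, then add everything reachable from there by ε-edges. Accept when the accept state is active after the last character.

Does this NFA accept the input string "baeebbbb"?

initial (ε-close {0}): {0,2,6}
'b' @ 1: {1,3,4,7}  [accepting]
'a' @ 2: {}  — dead — no transitions
rest 'eebbbb' ignored (set empty)
after full input: {}  (accept=1 not in)

Answer: REJECT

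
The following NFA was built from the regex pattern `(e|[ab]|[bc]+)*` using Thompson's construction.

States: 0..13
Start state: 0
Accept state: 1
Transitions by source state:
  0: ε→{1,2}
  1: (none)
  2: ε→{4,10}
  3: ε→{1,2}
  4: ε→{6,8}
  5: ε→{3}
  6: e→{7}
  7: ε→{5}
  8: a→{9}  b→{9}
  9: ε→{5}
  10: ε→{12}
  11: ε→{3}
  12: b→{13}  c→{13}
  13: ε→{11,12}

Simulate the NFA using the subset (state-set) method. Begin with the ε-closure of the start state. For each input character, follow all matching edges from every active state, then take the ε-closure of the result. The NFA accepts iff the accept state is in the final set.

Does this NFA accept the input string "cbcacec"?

initial (ε-close {0}): {0,1,2,4,6,8,10,12}
'c' @ 1: {1,2,3,4,6,8,10,11,12,13}  ✓accept
'b' @ 2: {1,2,3,4,5,6,8,9,10,11,12,13}  ✓accept
'c' @ 3: {1,2,3,4,6,8,10,11,12,13}  ✓accept
'a' @ 4: {1,2,3,4,5,6,8,9,10,12}  ✓accept
'c' @ 5: {1,2,3,4,6,8,10,11,12,13}  ✓accept
'e' @ 6: {1,2,3,4,5,6,7,8,10,12}  ✓accept
'c' @ 7: {1,2,3,4,6,8,10,11,12,13}  ✓accept
after full input: {1,2,3,4,6,8,10,11,12,13}  (accept=1 in)

Answer: ACCEPT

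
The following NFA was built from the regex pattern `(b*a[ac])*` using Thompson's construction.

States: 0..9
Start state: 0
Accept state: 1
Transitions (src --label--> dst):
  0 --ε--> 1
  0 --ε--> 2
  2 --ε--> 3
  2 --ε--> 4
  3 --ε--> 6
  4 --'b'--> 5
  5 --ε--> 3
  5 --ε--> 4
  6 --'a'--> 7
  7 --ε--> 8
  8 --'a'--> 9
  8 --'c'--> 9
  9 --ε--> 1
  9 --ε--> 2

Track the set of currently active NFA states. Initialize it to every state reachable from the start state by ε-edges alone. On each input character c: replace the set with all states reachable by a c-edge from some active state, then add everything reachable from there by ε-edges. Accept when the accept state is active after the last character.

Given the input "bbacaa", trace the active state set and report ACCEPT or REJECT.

start: ε-closure({0}) = {0,1,2,3,4,6}
'b' @ 1: {3,4,5,6}
'b' @ 2: {3,4,5,6}
'a' @ 3: {7,8}
'c' @ 4: {1,2,3,4,6,9}  ✓accept
'a' @ 5: {7,8}
'a' @ 6: {1,2,3,4,6,9}  ✓accept
end set {1,2,3,4,6,9} — state 1 in

Answer: ACCEPT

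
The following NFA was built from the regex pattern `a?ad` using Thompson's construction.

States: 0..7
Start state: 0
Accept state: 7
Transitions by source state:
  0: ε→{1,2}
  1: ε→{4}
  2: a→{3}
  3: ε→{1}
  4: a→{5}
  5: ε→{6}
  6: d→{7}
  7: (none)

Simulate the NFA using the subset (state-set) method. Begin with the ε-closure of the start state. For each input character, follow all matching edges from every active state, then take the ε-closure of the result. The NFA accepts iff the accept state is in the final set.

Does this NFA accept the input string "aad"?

Answer: ACCEPT

Trace:
initial (ε-close {0}): {0,1,2,4}
'a' @ 1: {1,3,4,5,6}
'a' @ 2: {5,6}
'd' @ 3: {7}  ✓accept
final: {7}; accept 7 in set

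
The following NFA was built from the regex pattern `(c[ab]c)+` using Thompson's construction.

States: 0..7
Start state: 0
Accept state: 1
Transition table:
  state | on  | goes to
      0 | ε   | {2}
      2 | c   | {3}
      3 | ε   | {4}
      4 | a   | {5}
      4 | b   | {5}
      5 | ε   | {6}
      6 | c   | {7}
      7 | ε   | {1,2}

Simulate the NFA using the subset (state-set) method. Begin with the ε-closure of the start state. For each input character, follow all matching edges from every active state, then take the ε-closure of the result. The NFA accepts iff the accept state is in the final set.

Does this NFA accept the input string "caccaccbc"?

Answer: ACCEPT

Steps:
S₀ = ε-closure({0}) = {0,2}
'c' @ 1: {3,4}
'a' @ 2: {5,6}
'c' @ 3: {1,2,7}  (accept∈set)
'c' @ 4: {3,4}
'a' @ 5: {5,6}
'c' @ 6: {1,2,7}  (accept∈set)
'c' @ 7: {3,4}
'b' @ 8: {5,6}
'c' @ 9: {1,2,7}  (accept∈set)
end set {1,2,7} — state 1 in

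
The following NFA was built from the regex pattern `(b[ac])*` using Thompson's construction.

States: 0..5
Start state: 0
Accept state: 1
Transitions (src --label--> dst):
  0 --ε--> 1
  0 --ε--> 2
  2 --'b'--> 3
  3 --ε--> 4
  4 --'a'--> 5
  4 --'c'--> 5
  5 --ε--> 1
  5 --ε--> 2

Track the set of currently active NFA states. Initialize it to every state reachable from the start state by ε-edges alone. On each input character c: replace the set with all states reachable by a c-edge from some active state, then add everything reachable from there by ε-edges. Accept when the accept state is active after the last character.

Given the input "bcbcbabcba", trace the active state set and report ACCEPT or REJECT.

Answer: ACCEPT

Trace:
start: ε-closure({0}) = {0,1,2}
'b' @ 1: {3,4}
'c' @ 2: {1,2,5}  [accepting]
'b' @ 3: {3,4}
'c' @ 4: {1,2,5}  [accepting]
'b' @ 5: {3,4}
'a' @ 6: {1,2,5}  [accepting]
'b' @ 7: {3,4}
'c' @ 8: {1,2,5}  [accepting]
'b' @ 9: {3,4}
'a' @ 10: {1,2,5}  [accepting]
final: {1,2,5}; accept 1 in set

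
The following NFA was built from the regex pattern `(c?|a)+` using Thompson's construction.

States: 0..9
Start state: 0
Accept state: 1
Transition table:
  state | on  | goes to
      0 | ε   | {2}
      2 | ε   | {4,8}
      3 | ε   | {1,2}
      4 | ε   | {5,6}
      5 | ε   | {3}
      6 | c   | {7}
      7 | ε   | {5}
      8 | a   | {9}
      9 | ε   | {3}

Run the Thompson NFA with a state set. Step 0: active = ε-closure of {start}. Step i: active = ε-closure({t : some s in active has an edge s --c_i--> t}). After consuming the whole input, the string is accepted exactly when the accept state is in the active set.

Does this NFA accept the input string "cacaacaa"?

start: ε-closure({0}) = {0,1,2,3,4,5,6,8}
'c' @ 1: {1,2,3,4,5,6,7,8}  (accept∈set)
'a' @ 2: {1,2,3,4,5,6,8,9}  (accept∈set)
'c' @ 3: {1,2,3,4,5,6,7,8}  (accept∈set)
'a' @ 4: {1,2,3,4,5,6,8,9}  (accept∈set)
'a' @ 5: {1,2,3,4,5,6,8,9}  (accept∈set)
'c' @ 6: {1,2,3,4,5,6,7,8}  (accept∈set)
'a' @ 7: {1,2,3,4,5,6,8,9}  (accept∈set)
'a' @ 8: {1,2,3,4,5,6,8,9}  (accept∈set)
end set {1,2,3,4,5,6,8,9} — state 1 in

Answer: ACCEPT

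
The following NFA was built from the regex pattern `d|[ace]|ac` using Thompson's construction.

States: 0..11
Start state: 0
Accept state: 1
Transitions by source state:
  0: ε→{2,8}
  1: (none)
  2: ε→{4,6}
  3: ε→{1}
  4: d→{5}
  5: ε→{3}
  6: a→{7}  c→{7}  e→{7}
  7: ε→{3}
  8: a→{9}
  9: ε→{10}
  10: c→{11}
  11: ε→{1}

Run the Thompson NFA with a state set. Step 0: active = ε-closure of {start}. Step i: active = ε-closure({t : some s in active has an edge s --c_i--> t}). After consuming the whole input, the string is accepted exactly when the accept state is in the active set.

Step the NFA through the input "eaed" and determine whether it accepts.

initial (ε-close {0}): {0,2,4,6,8}
'e' @ 1: {1,3,7}  (accept∈set)
'a' @ 2: {}  — state set empty
rest 'ed' ignored (set empty)
final: {}; accept 1 not in set

Answer: REJECT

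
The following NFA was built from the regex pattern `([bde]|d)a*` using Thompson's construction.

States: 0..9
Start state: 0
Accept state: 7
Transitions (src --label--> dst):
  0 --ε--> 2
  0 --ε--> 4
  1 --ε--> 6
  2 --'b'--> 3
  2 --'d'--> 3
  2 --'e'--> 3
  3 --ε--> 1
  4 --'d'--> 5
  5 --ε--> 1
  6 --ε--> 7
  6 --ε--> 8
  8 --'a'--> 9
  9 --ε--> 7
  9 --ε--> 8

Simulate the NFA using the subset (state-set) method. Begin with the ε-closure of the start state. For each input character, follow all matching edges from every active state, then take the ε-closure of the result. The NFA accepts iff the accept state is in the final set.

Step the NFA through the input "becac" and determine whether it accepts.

initial (ε-close {0}): {0,2,4}
'b' @ 1: {1,3,6,7,8}  ✓accept
'e' @ 2: {}  — state set empty
rest 'cac' ignored (set empty)
end set {} — state 7 not in

Answer: REJECT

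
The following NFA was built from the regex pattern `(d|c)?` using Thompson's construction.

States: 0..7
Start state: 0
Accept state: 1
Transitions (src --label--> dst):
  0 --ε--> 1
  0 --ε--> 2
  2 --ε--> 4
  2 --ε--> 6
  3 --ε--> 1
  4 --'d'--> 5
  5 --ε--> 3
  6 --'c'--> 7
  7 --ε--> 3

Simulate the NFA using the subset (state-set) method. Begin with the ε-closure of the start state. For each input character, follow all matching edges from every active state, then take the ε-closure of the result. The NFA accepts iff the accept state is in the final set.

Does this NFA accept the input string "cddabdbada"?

Answer: REJECT

Trace:
S₀ = ε-closure({0}) = {0,1,2,4,6}
'c' @ 1: {1,3,7}  (accept∈set)
'd' @ 2: {}  — no active states
rest 'dabdbada' ignored (set empty)
final: {}; accept 1 not in set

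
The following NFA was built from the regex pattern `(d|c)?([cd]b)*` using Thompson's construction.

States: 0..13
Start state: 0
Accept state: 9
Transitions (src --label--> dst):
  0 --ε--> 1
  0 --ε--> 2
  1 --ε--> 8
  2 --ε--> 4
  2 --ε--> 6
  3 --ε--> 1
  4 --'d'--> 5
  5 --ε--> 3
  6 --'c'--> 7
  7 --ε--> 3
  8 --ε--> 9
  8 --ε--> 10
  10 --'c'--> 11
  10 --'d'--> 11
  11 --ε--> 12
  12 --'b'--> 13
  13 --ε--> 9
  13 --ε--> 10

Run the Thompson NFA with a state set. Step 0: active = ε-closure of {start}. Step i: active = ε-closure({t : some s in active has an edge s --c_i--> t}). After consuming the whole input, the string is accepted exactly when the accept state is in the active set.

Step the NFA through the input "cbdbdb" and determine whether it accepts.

initial (ε-close {0}): {0,1,2,4,6,8,9,10}
'c' @ 1: {1,3,7,8,9,10,11,12}  ✓accept
'b' @ 2: {9,10,13}  ✓accept
'd' @ 3: {11,12}
'b' @ 4: {9,10,13}  ✓accept
'd' @ 5: {11,12}
'b' @ 6: {9,10,13}  ✓accept
after full input: {9,10,13}  (accept=9 in)

Answer: ACCEPT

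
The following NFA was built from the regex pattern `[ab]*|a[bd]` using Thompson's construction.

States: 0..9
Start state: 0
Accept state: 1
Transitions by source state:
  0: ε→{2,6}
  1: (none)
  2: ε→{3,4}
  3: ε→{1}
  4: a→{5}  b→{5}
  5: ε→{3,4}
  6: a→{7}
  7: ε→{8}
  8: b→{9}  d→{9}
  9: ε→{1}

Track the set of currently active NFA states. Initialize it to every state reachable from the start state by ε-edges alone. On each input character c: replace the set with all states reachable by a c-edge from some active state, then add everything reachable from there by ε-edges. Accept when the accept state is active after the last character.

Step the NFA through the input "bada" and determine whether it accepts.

Answer: REJECT

Derivation:
S₀ = ε-closure({0}) = {0,1,2,3,4,6}
'b' @ 1: {1,3,4,5}  [accepting]
'a' @ 2: {1,3,4,5}  [accepting]
'd' @ 3: {}  — state set empty
rest 'a' ignored (set empty)
final: {}; accept 1 not in set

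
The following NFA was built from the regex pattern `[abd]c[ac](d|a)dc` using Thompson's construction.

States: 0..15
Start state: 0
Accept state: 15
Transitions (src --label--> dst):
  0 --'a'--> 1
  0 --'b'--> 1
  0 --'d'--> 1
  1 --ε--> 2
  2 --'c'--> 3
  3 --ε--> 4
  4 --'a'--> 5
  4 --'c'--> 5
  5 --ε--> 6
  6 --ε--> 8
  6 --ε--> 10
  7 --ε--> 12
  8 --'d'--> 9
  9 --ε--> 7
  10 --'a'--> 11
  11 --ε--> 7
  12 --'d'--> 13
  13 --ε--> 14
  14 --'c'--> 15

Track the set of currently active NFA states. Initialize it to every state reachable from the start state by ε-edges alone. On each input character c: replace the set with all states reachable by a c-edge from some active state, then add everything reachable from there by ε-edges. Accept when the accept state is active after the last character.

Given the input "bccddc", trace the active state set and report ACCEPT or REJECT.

initial (ε-close {0}): {0}
'b' @ 1: {1,2}
'c' @ 2: {3,4}
'c' @ 3: {5,6,8,10}
'd' @ 4: {7,9,12}
'd' @ 5: {13,14}
'c' @ 6: {15}  [accepting]
end set {15} — state 15 in

Answer: ACCEPT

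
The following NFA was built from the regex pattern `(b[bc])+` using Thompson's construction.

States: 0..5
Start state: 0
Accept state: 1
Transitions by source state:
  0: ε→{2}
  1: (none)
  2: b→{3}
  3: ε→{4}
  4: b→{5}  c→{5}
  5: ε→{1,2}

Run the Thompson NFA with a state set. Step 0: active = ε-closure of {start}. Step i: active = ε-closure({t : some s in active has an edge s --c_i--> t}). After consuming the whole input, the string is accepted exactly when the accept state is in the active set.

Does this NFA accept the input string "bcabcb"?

Answer: REJECT

Steps:
initial (ε-close {0}): {0,2}
'b' @ 1: {3,4}
'c' @ 2: {1,2,5}  [accepting]
'a' @ 3: {}  — state set empty
rest 'bcb' ignored (set empty)
final: {}; accept 1 not in set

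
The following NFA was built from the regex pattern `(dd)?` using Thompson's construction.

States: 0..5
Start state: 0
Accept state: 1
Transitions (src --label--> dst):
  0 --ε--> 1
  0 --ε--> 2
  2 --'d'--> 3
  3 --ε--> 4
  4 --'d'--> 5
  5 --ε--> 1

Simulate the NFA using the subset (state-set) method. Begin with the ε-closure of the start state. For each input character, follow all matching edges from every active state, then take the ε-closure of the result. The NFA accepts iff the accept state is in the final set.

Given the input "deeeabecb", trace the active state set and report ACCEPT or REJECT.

Answer: REJECT

Trace:
S₀ = ε-closure({0}) = {0,1,2}
'd' @ 1: {3,4}
'e' @ 2: {}  — state set empty
rest 'eeabecb' ignored (set empty)
final: {}; accept 1 not in set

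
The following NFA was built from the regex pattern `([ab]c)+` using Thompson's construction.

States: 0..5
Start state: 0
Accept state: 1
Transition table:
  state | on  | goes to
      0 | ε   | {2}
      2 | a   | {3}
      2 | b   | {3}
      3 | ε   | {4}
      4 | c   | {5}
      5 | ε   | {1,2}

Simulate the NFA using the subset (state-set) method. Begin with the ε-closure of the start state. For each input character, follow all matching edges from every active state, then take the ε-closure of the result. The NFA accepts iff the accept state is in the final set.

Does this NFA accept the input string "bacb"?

start: ε-closure({0}) = {0,2}
'b' @ 1: {3,4}
'a' @ 2: {}  — no active states
rest 'cb' ignored (set empty)
after full input: {}  (accept=1 not in)

Answer: REJECT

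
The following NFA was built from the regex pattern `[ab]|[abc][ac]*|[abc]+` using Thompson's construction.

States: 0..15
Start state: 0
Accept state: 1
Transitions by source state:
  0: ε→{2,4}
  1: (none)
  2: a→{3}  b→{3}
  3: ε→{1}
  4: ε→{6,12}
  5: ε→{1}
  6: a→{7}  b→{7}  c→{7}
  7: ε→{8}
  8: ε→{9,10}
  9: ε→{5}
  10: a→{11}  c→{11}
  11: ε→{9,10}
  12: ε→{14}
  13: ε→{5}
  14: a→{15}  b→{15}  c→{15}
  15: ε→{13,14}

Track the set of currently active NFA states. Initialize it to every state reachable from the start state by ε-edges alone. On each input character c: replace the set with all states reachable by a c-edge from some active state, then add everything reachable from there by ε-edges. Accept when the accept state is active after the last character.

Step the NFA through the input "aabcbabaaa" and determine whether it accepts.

Answer: ACCEPT

Derivation:
initial (ε-close {0}): {0,2,4,6,12,14}
'a' @ 1: {1,3,5,7,8,9,10,13,14,15}  (accept∈set)
'a' @ 2: {1,5,9,10,11,13,14,15}  (accept∈set)
'b' @ 3: {1,5,13,14,15}  (accept∈set)
'c' @ 4: {1,5,13,14,15}  (accept∈set)
'b' @ 5: {1,5,13,14,15}  (accept∈set)
'a' @ 6: {1,5,13,14,15}  (accept∈set)
'b' @ 7: {1,5,13,14,15}  (accept∈set)
'a' @ 8: {1,5,13,14,15}  (accept∈set)
'a' @ 9: {1,5,13,14,15}  (accept∈set)
'a' @ 10: {1,5,13,14,15}  (accept∈set)
end set {1,5,13,14,15} — state 1 in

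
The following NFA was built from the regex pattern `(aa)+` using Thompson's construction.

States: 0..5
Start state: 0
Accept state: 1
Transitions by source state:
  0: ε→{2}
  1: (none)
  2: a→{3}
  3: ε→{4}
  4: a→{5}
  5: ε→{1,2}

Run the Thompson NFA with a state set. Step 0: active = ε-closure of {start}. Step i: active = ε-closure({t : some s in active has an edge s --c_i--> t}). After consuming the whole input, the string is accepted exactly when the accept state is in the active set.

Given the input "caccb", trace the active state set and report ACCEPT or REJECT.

Answer: REJECT

Steps:
initial (ε-close {0}): {0,2}
'c' @ 1: {}  — state set empty
rest 'accb' ignored (set empty)
after full input: {}  (accept=1 not in)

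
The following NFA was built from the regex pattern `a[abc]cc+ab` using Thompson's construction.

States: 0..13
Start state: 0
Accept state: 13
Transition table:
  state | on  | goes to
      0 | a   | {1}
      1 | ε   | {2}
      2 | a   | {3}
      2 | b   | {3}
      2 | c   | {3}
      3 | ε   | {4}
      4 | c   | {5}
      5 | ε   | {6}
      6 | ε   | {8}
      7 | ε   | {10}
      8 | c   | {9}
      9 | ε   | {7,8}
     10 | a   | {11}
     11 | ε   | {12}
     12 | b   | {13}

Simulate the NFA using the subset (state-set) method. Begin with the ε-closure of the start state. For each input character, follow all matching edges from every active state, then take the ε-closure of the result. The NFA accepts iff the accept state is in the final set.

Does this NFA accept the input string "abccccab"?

S₀ = ε-closure({0}) = {0}
'a' @ 1: {1,2}
'b' @ 2: {3,4}
'c' @ 3: {5,6,8}
'c' @ 4: {7,8,9,10}
'c' @ 5: {7,8,9,10}
'c' @ 6: {7,8,9,10}
'a' @ 7: {11,12}
'b' @ 8: {13}  [accepting]
final: {13}; accept 13 in set

Answer: ACCEPT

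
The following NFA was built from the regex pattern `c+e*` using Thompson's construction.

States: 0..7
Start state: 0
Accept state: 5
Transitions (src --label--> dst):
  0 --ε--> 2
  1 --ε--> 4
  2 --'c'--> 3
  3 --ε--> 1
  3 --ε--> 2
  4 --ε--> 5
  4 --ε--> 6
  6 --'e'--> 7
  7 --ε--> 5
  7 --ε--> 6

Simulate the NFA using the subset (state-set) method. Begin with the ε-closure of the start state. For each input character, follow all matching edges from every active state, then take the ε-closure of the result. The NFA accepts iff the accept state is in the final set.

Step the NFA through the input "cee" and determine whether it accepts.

start: ε-closure({0}) = {0,2}
'c' @ 1: {1,2,3,4,5,6}  (accept∈set)
'e' @ 2: {5,6,7}  (accept∈set)
'e' @ 3: {5,6,7}  (accept∈set)
final: {5,6,7}; accept 5 in set

Answer: ACCEPT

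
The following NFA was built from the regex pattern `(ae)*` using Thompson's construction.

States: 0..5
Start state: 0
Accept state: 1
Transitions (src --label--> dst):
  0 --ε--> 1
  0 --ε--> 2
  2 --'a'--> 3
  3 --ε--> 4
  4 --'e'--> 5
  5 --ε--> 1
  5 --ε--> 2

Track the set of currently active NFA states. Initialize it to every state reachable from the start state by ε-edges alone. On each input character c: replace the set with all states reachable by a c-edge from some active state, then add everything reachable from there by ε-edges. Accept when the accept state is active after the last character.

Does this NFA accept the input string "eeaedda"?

Answer: REJECT

Derivation:
S₀ = ε-closure({0}) = {0,1,2}
'e' @ 1: {}  — dead — no transitions
rest 'eaedda' ignored (set empty)
after full input: {}  (accept=1 not in)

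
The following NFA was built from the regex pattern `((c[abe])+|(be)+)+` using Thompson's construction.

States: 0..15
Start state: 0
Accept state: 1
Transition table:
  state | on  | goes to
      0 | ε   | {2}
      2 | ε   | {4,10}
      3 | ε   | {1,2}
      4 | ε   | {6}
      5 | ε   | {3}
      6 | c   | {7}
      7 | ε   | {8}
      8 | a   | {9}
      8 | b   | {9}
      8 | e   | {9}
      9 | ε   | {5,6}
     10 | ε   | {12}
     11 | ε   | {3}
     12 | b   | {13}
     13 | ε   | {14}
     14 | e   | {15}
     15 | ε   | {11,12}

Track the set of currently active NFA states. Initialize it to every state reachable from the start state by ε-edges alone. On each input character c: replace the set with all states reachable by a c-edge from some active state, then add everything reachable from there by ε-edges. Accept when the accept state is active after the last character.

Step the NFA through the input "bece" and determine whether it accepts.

S₀ = ε-closure({0}) = {0,2,4,6,10,12}
'b' @ 1: {13,14}
'e' @ 2: {1,2,3,4,6,10,11,12,15}  (accept∈set)
'c' @ 3: {7,8}
'e' @ 4: {1,2,3,4,5,6,9,10,12}  (accept∈set)
final: {1,2,3,4,5,6,9,10,12}; accept 1 in set

Answer: ACCEPT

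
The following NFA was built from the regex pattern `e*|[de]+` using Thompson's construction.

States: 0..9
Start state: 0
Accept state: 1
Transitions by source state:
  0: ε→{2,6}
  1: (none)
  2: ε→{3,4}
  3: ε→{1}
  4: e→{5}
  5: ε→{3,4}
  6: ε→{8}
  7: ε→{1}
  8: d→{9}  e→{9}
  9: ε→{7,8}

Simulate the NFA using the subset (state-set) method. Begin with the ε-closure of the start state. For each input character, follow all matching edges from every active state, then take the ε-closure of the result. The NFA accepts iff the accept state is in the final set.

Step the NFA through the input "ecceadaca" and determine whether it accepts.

Answer: REJECT

Trace:
S₀ = ε-closure({0}) = {0,1,2,3,4,6,8}
'e' @ 1: {1,3,4,5,7,8,9}  ✓accept
'c' @ 2: {}  — state set empty
rest 'ceadaca' ignored (set empty)
after full input: {}  (accept=1 not in)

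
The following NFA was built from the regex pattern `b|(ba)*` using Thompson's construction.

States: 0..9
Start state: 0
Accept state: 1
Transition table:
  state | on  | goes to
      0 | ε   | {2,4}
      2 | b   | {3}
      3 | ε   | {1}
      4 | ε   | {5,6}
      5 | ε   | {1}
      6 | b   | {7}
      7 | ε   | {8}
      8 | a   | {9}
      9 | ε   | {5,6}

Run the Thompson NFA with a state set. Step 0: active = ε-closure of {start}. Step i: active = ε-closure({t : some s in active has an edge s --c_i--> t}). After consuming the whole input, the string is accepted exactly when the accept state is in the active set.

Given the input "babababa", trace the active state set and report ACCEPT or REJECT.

start: ε-closure({0}) = {0,1,2,4,5,6}
'b' @ 1: {1,3,7,8}  [accepting]
'a' @ 2: {1,5,6,9}  [accepting]
'b' @ 3: {7,8}
'a' @ 4: {1,5,6,9}  [accepting]
'b' @ 5: {7,8}
'a' @ 6: {1,5,6,9}  [accepting]
'b' @ 7: {7,8}
'a' @ 8: {1,5,6,9}  [accepting]
final: {1,5,6,9}; accept 1 in set

Answer: ACCEPT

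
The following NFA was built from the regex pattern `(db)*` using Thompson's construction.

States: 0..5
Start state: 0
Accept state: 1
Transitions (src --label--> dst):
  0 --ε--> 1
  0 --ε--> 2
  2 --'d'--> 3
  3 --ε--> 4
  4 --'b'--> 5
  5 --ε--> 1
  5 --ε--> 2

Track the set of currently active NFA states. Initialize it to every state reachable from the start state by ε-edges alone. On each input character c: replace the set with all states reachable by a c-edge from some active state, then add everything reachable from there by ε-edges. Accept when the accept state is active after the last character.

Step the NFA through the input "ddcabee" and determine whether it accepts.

start: ε-closure({0}) = {0,1,2}
'd' @ 1: {3,4}
'd' @ 2: {}  — state set empty
rest 'cabee' ignored (set empty)
end set {} — state 1 not in

Answer: REJECT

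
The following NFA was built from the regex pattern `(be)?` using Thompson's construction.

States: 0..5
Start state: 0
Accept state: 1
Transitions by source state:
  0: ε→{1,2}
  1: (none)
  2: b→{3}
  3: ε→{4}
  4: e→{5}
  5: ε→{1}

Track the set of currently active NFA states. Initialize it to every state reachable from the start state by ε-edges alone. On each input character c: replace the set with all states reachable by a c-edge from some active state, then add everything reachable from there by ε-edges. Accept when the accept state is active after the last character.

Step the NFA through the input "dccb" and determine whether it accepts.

initial (ε-close {0}): {0,1,2}
'd' @ 1: {}  — state set empty
rest 'ccb' ignored (set empty)
after full input: {}  (accept=1 not in)

Answer: REJECT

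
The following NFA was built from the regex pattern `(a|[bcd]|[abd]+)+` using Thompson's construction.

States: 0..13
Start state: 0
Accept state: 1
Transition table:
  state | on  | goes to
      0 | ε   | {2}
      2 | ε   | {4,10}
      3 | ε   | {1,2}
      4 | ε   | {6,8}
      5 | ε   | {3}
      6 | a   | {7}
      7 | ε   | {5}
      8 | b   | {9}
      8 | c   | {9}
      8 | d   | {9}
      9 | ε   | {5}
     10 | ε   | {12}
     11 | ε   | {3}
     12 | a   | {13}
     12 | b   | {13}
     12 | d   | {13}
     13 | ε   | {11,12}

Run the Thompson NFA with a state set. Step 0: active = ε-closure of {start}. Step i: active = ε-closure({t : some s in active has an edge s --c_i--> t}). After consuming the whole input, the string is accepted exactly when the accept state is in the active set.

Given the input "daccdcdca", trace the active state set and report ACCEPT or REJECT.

Answer: ACCEPT

Derivation:
start: ε-closure({0}) = {0,2,4,6,8,10,12}
'd' @ 1: {1,2,3,4,5,6,8,9,10,11,12,13}  (accept∈set)
'a' @ 2: {1,2,3,4,5,6,7,8,10,11,12,13}  (accept∈set)
'c' @ 3: {1,2,3,4,5,6,8,9,10,12}  (accept∈set)
'c' @ 4: {1,2,3,4,5,6,8,9,10,12}  (accept∈set)
'd' @ 5: {1,2,3,4,5,6,8,9,10,11,12,13}  (accept∈set)
'c' @ 6: {1,2,3,4,5,6,8,9,10,12}  (accept∈set)
'd' @ 7: {1,2,3,4,5,6,8,9,10,11,12,13}  (accept∈set)
'c' @ 8: {1,2,3,4,5,6,8,9,10,12}  (accept∈set)
'a' @ 9: {1,2,3,4,5,6,7,8,10,11,12,13}  (accept∈set)
after full input: {1,2,3,4,5,6,7,8,10,11,12,13}  (accept=1 in)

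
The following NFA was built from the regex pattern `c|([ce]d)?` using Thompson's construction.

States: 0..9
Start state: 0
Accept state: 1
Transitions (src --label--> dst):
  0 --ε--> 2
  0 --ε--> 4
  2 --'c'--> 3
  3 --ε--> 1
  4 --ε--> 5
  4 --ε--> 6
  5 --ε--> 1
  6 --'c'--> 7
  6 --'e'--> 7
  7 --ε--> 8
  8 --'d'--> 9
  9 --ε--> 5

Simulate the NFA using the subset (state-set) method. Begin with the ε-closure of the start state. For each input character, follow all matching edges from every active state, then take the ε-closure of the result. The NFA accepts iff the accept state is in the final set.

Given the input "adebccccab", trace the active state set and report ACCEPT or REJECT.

Answer: REJECT

Steps:
S₀ = ε-closure({0}) = {0,1,2,4,5,6}
'a' @ 1: {}  — no active states
rest 'debccccab' ignored (set empty)
after full input: {}  (accept=1 not in)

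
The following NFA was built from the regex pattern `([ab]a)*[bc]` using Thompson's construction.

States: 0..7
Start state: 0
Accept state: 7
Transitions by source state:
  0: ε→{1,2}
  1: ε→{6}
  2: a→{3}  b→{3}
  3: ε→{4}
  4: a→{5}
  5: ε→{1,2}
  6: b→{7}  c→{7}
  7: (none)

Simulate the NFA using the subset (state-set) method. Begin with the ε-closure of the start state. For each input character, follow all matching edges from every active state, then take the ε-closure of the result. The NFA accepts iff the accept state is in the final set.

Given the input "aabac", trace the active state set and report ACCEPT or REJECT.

Answer: ACCEPT

Derivation:
initial (ε-close {0}): {0,1,2,6}
'a' @ 1: {3,4}
'a' @ 2: {1,2,5,6}
'b' @ 3: {3,4,7}  [accepting]
'a' @ 4: {1,2,5,6}
'c' @ 5: {7}  [accepting]
final: {7}; accept 7 in set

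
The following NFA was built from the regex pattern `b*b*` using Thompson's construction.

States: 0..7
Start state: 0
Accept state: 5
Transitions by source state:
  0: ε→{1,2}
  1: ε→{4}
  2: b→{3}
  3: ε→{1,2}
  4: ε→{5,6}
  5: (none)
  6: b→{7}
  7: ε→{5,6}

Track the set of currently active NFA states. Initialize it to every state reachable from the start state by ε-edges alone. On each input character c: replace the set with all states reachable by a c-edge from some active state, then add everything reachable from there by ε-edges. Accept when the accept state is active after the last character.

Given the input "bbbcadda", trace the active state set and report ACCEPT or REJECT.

initial (ε-close {0}): {0,1,2,4,5,6}
'b' @ 1: {1,2,3,4,5,6,7}  [accepting]
'b' @ 2: {1,2,3,4,5,6,7}  [accepting]
'b' @ 3: {1,2,3,4,5,6,7}  [accepting]
'c' @ 4: {}  — dead — no transitions
rest 'adda' ignored (set empty)
end set {} — state 5 not in

Answer: REJECT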